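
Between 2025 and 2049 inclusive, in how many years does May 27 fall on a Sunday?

Day of week of May 27 in each year:
2025: Tue, 2026: Wed, 2027: Thu, 2028: Sat, 2029: Sun ✓, 2030: Mon, 2031: Tue, 2032: Thu, 2033: Fri, 2034: Sat, 2035: Sun ✓, 2036: Tue, 2037: Wed, 2038: Thu, 2039: Fri, 2040: Sun ✓, 2041: Mon, 2042: Tue, 2043: Wed, 2044: Fri, 2045: Sat, 2046: Sun ✓, 2047: Mon, 2048: Wed, 2049: Thu
Sundays: 2029, 2035, 2040, 2046.

4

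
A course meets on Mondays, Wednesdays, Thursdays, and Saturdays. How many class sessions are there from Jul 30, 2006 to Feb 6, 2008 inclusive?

Jul 30, 2006 is a Sunday.
From Jul 30, 2006 to Feb 6, 2008 is 557 days inclusive.
557 = 7 × 79 + 4, so there are 79 full weeks plus 4 extra days.
Each full week contributes 4 days from the set (Mon, Wed, Thu, Sat): 79 × 4 = 316.
The 4 extra days are Sunday, Monday, Tuesday, Wednesday — 2 of them qualify.
Total: 316 + 2 = 318.

318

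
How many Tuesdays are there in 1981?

52

January 1, 1981 is a Thursday.
The range spans 365 days (inclusive of both endpoints).
365 = 7 × 52 + 1, so there are 52 full weeks plus 1 extra day.
Each full week contributes one Tuesday: 52 so far.
The 1 extra day is Thursday — none qualify.
Total: 52 + 0 = 52.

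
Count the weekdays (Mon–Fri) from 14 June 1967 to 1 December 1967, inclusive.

14 June 1967 is a Wednesday.
That's 171 days from start to end, counting both.
171 = 7 × 24 + 3, so there are 24 full weeks plus 3 extra days.
Each full week contributes 5 weekdays (Mon–Fri): 24 × 5 = 120.
The 3 extra days are Wed, Thu, Fri — 3 of them qualify.
Total: 120 + 3 = 123.

123 weekdays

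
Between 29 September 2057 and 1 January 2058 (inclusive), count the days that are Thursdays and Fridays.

29 September 2057 is a Saturday.
From 29 September 2057 to 1 January 2058 is 95 days inclusive.
95 = 7 × 13 + 4, so there are 13 full weeks plus 4 extra days.
Each full week contributes 2 days from the set (Thu, Fri): 13 × 2 = 26.
The 4 extra days are Sat, Sun, Mon, Tue — none qualify.
Total: 26 + 0 = 26.

26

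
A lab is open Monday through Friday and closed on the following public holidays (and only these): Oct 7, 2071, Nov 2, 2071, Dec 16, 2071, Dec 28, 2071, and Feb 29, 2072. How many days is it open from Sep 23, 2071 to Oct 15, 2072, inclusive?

273 working days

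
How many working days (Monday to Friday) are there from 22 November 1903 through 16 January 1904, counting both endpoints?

40 weekdays

22 November 1903 is a Sunday.
From 22 November 1903 to 16 January 1904 is 56 days inclusive.
56 = 7 × 8, so the span is exactly 8 full weeks.
Each full week contributes 5 weekdays (Mon–Fri): 8 × 5 = 40.
Total: 40.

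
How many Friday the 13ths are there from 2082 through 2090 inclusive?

15

Friday-the-13ths by year:
2082: Feb, Mar, Nov
2083: Aug
2084: Oct
2085: Apr, Jul
2086: Sep, Dec
2087: Jun
2088: Feb, Aug
2089: May
2090: Jan, Oct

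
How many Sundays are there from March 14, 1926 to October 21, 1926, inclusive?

32 Sundays

March 14, 1926 is a Sunday.
The range spans 222 days (inclusive of both endpoints).
222 = 7 × 31 + 5, so there are 31 full weeks plus 5 extra days.
Each full week contributes one Sunday: 31 so far.
The 5 extra days are Sunday, Monday, Tuesday, Wednesday, Thursday — 1 of them qualifies.
Total: 31 + 1 = 32.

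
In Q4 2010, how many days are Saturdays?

13

2010-10-01 is a Friday.
From 2010-10-01 to 2010-12-31 is 92 days inclusive.
92 = 7 × 13 + 1, so there are 13 full weeks plus 1 extra day.
Each full week contributes one Saturday: 13 so far.
The 1 extra day is Friday — none qualify.
Total: 13 + 0 = 13.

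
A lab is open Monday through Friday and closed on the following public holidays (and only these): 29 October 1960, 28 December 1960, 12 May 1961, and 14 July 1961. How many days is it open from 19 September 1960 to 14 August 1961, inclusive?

19 September 1960 is a Monday.
That's 330 days from start to end, counting both.
330 = 7 × 47 + 1, so there are 47 full weeks plus 1 extra day.
Each full week contributes 5 weekdays (Mon–Fri): 47 × 5 = 235.
The 1 extra day is Monday — 1 of them qualifies.
Total: 235 + 1 = 236.
Holidays: 29 October 1960 (Sat); 28 December 1960 (Wed); 12 May 1961 (Fri); 14 July 1961 (Fri).
3 of the 4 holidays fall on weekdays; the rest are weekends and were already excluded.
Business days: 236 − 3 = 233.

233 business days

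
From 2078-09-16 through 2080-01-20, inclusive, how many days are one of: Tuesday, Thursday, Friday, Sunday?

281

2078-09-16 is a Friday.
The range spans 492 days (inclusive of both endpoints).
492 = 7 × 70 + 2, so there are 70 full weeks plus 2 extra days.
Each full week contributes 4 days from the set (Tue, Thu, Fri, Sun): 70 × 4 = 280.
The 2 extra days are Fri, Sat — 1 of them qualifies.
Total: 280 + 1 = 281.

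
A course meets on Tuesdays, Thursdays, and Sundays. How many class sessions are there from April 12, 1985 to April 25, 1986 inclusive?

April 12, 1985 is a Friday.
The range spans 379 days (inclusive of both endpoints).
379 = 7 × 54 + 1, so there are 54 full weeks plus 1 extra day.
Each full week contributes 3 days from the set (Tue, Thu, Sun): 54 × 3 = 162.
The 1 extra day is Fri — none qualify.
Total: 162 + 0 = 162.

162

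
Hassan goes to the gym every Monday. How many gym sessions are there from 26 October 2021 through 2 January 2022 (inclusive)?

9 Mondays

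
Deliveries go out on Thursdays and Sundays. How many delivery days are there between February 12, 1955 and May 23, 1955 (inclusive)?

February 12, 1955 is a Saturday.
That's 101 days from start to end, counting both.
101 = 7 × 14 + 3, so there are 14 full weeks plus 3 extra days.
Each full week contributes 2 days from the set (Thu, Sun): 14 × 2 = 28.
The 3 extra days are Sat, Sun, Mon — 1 of them qualifies.
Total: 28 + 1 = 29.

29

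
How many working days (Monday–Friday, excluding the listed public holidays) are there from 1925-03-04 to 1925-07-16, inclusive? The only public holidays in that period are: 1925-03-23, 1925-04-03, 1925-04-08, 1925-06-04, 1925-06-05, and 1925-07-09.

91

1925-03-04 is a Wednesday.
That's 135 days from start to end, counting both.
135 = 7 × 19 + 2, so there are 19 full weeks plus 2 extra days.
Each full week contributes 5 weekdays (Mon–Fri): 19 × 5 = 95.
The 2 extra days are Wed, Thu — 2 of them qualify.
Total: 95 + 2 = 97.
Holidays: 1925-03-23 (Mon); 1925-04-03 (Fri); 1925-04-08 (Wed); 1925-06-04 (Thu); 1925-06-05 (Fri); 1925-07-09 (Thu).
All 6 holidays fall on weekdays, so subtract 6.
Business days: 97 − 6 = 91.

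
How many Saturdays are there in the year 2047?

52

Jan 1, 2047 is a Tuesday.
The range spans 365 days (inclusive of both endpoints).
365 = 7 × 52 + 1, so there are 52 full weeks plus 1 extra day.
Each full week contributes one Saturday: 52 so far.
The 1 extra day is Tuesday — none qualify.
Total: 52 + 0 = 52.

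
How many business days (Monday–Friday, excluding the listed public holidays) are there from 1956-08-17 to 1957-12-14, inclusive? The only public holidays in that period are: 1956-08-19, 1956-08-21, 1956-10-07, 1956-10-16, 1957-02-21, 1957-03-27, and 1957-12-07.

1956-08-17 is a Friday.
The range spans 485 days (inclusive of both endpoints).
485 = 7 × 69 + 2, so there are 69 full weeks plus 2 extra days.
Each full week contributes 5 weekdays (Mon–Fri): 69 × 5 = 345.
The 2 extra days are Fri, Sat — 1 of them qualifies.
Total: 345 + 1 = 346.
Holidays: 1956-08-19 (Sun); 1956-08-21 (Tue); 1956-10-07 (Sun); 1956-10-16 (Tue); 1957-02-21 (Thu); 1957-03-27 (Wed); 1957-12-07 (Sat).
4 of the 7 holidays fall on weekdays; the rest are weekends and were already excluded.
Business days: 346 − 4 = 342.

342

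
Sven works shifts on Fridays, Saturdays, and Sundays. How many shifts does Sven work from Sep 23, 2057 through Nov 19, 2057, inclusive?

25

Sep 23, 2057 is a Sunday.
The range spans 58 days (inclusive of both endpoints).
58 = 7 × 8 + 2, so there are 8 full weeks plus 2 extra days.
Each full week contributes 3 days from the set (Fri, Sat, Sun): 8 × 3 = 24.
The 2 extra days are Sun, Mon — 1 of them qualifies.
Total: 24 + 1 = 25.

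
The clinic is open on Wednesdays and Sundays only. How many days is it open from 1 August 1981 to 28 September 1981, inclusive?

1 August 1981 is a Saturday.
From 1 August 1981 to 28 September 1981 is 59 days inclusive.
59 = 7 × 8 + 3, so there are 8 full weeks plus 3 extra days.
Each full week contributes 2 days from the set (Wed, Sun): 8 × 2 = 16.
The 3 extra days are Sat, Sun, Mon — 1 of them qualifies.
Total: 16 + 1 = 17.

17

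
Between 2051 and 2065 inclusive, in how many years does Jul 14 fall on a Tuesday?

2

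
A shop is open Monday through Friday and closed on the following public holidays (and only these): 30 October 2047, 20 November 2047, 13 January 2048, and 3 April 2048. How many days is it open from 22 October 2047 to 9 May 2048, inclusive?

140 working days

22 October 2047 is a Tuesday.
That's 201 days from start to end, counting both.
201 = 7 × 28 + 5, so there are 28 full weeks plus 5 extra days.
Each full week contributes 5 weekdays (Mon–Fri): 28 × 5 = 140.
The 5 extra days are Tue, Wed, Thu, Fri, Sat — 4 of them qualify.
Total: 140 + 4 = 144.
Holidays: 30 October 2047 (Wed); 20 November 2047 (Wed); 13 January 2048 (Mon); 3 April 2048 (Fri).
All 4 holidays fall on weekdays, so subtract 4.
Business days: 144 − 4 = 140.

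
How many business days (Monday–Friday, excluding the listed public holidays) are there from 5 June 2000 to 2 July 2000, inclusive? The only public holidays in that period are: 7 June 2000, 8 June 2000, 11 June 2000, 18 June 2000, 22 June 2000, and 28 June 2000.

5 June 2000 is a Monday.
The range spans 28 days (inclusive of both endpoints).
28 = 7 × 4, so the span is exactly 4 full weeks.
Each full week contributes 5 weekdays (Mon–Fri): 4 × 5 = 20.
Total: 20.
Holidays: 7 June 2000 (Wed); 8 June 2000 (Thu); 11 June 2000 (Sun); 18 June 2000 (Sun); 22 June 2000 (Thu); 28 June 2000 (Wed).
4 of the 6 holidays fall on weekdays; the rest are weekends and were already excluded.
Business days: 20 − 4 = 16.

16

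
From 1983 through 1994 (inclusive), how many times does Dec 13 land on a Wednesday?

1

Day of week of December 13 in each year:
1983: Tue, 1984: Thu, 1985: Fri, 1986: Sat, 1987: Sun, 1988: Tue, 1989: Wed ✓, 1990: Thu, 1991: Fri, 1992: Sun, 1993: Mon, 1994: Tue
Wednesdays: 1989.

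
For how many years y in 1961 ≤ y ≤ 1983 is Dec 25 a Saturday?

4

Day of week of December 25 in each year:
1961: Mon, 1962: Tue, 1963: Wed, 1964: Fri, 1965: Sat ✓, 1966: Sun, 1967: Mon, 1968: Wed, 1969: Thu, 1970: Fri, 1971: Sat ✓, 1972: Mon, 1973: Tue, 1974: Wed, 1975: Thu, 1976: Sat ✓, 1977: Sun, 1978: Mon, 1979: Tue, 1980: Thu, 1981: Fri, 1982: Sat ✓, 1983: Sun
Saturdays: 1965, 1971, 1976, 1982.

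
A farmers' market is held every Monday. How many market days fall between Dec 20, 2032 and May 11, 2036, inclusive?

177 Mondays

Dec 20, 2032 is a Monday.
That's 1239 days from start to end, counting both.
1239 = 7 × 177, so the span is exactly 177 full weeks.
Each full week contributes one Monday: 177 so far.
Total: 177.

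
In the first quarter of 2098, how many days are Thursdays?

1 January 2098 is a Wednesday.
From 1 January 2098 to 31 March 2098 is 90 days inclusive.
90 = 7 × 12 + 6, so there are 12 full weeks plus 6 extra days.
Each full week contributes one Thursday: 12 so far.
The 6 extra days are Wednesday, Thursday, Friday, Saturday, Sunday, Monday — 1 of them qualifies.
Total: 12 + 1 = 13.

13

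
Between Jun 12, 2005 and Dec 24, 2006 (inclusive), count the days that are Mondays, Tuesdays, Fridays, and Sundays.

321

Jun 12, 2005 is a Sunday.
That's 561 days from start to end, counting both.
561 = 7 × 80 + 1, so there are 80 full weeks plus 1 extra day.
Each full week contributes 4 days from the set (Mon, Tue, Fri, Sun): 80 × 4 = 320.
The 1 extra day is Sun — 1 of them qualifies.
Total: 320 + 1 = 321.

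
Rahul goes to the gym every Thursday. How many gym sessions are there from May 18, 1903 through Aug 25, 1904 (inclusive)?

67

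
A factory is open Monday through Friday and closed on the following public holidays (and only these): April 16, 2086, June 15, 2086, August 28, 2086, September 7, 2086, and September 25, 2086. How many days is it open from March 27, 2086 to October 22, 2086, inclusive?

147

March 27, 2086 is a Wednesday.
From March 27, 2086 to October 22, 2086 is 210 days inclusive.
210 = 7 × 30, so the span is exactly 30 full weeks.
Each full week contributes 5 weekdays (Mon–Fri): 30 × 5 = 150.
Total: 150.
Holidays: April 16, 2086 (Tue); June 15, 2086 (Sat); August 28, 2086 (Wed); September 7, 2086 (Sat); September 25, 2086 (Wed).
3 of the 5 holidays fall on weekdays; the rest are weekends and were already excluded.
Business days: 150 − 3 = 147.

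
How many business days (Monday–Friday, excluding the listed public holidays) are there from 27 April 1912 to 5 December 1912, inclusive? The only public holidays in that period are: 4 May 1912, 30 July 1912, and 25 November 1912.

157 business days

27 April 1912 is a Saturday.
The range spans 223 days (inclusive of both endpoints).
223 = 7 × 31 + 6, so there are 31 full weeks plus 6 extra days.
Each full week contributes 5 weekdays (Mon–Fri): 31 × 5 = 155.
The 6 extra days are Sat, Sun, Mon, Tue, Wed, Thu — 4 of them qualify.
Total: 155 + 4 = 159.
Holidays: 4 May 1912 (Sat); 30 July 1912 (Tue); 25 November 1912 (Mon).
2 of the 3 holidays fall on weekdays; the rest are weekends and were already excluded.
Business days: 159 − 2 = 157.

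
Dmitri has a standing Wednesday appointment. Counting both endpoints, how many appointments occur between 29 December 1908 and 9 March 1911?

29 December 1908 is a Tuesday.
From 29 December 1908 to 9 March 1911 is 801 days inclusive.
801 = 7 × 114 + 3, so there are 114 full weeks plus 3 extra days.
Each full week contributes one Wednesday: 114 so far.
The 3 extra days are Tuesday, Wednesday, Thursday — 1 of them qualifies.
Total: 114 + 1 = 115.

115 Wednesdays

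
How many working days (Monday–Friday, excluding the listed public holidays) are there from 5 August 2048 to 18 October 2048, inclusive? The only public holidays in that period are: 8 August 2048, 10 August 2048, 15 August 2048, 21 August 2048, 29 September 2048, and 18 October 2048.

50 working days

5 August 2048 is a Wednesday.
That's 75 days from start to end, counting both.
75 = 7 × 10 + 5, so there are 10 full weeks plus 5 extra days.
Each full week contributes 5 weekdays (Mon–Fri): 10 × 5 = 50.
The 5 extra days are Wed, Thu, Fri, Sat, Sun — 3 of them qualify.
Total: 50 + 3 = 53.
Holidays: 8 August 2048 (Sat); 10 August 2048 (Mon); 15 August 2048 (Sat); 21 August 2048 (Fri); 29 September 2048 (Tue); 18 October 2048 (Sun).
3 of the 6 holidays fall on weekdays; the rest are weekends and were already excluded.
Business days: 53 − 3 = 50.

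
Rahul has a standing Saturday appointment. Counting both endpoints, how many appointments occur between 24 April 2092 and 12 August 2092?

24 April 2092 is a Thursday.
From 24 April 2092 to 12 August 2092 is 111 days inclusive.
111 = 7 × 15 + 6, so there are 15 full weeks plus 6 extra days.
Each full week contributes one Saturday: 15 so far.
The 6 extra days are Thu, Fri, Sat, Sun, Mon, Tue — 1 of them qualifies.
Total: 15 + 1 = 16.

16 Saturdays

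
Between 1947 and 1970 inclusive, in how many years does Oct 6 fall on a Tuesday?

Day of week of October 6 in each year:
1947: Mon, 1948: Wed, 1949: Thu, 1950: Fri, 1951: Sat, 1952: Mon, 1953: Tue ✓, 1954: Wed, 1955: Thu, 1956: Sat, 1957: Sun, 1958: Mon, 1959: Tue ✓, 1960: Thu, 1961: Fri, 1962: Sat, 1963: Sun, 1964: Tue ✓, 1965: Wed, 1966: Thu, 1967: Fri, 1968: Sun, 1969: Mon, 1970: Tue ✓
Tuesdays: 1953, 1959, 1964, 1970.

4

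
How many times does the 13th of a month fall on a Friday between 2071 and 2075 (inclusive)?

10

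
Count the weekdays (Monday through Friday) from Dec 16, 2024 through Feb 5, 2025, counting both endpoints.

Dec 16, 2024 is a Monday.
The range spans 52 days (inclusive of both endpoints).
52 = 7 × 7 + 3, so there are 7 full weeks plus 3 extra days.
Each full week contributes 5 weekdays (Mon–Fri): 7 × 5 = 35.
The 3 extra days are Monday, Tuesday, Wednesday — 3 of them qualify.
Total: 35 + 3 = 38.

38 weekdays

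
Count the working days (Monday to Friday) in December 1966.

22 weekdays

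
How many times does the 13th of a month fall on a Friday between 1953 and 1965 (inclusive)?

24

Friday-the-13ths by year:
1953: Feb, Mar, Nov
1954: Aug
1955: May
1956: Jan, Apr, Jul
1957: Sep, Dec
1958: Jun
1959: Feb, Mar, Nov
1960: May
1961: Jan, Oct
1962: Apr, Jul
1963: Sep, Dec
1964: Mar, Nov
1965: Aug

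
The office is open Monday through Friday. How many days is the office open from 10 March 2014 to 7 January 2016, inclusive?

479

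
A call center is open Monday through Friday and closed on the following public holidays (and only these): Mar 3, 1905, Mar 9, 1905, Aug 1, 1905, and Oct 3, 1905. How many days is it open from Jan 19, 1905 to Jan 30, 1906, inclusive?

Jan 19, 1905 is a Thursday.
From Jan 19, 1905 to Jan 30, 1906 is 377 days inclusive.
377 = 7 × 53 + 6, so there are 53 full weeks plus 6 extra days.
Each full week contributes 5 weekdays (Mon–Fri): 53 × 5 = 265.
The 6 extra days are Thu, Fri, Sat, Sun, Mon, Tue — 4 of them qualify.
Total: 265 + 4 = 269.
Holidays: Mar 3, 1905 (Fri); Mar 9, 1905 (Thu); Aug 1, 1905 (Tue); Oct 3, 1905 (Tue).
All 4 holidays fall on weekdays, so subtract 4.
Business days: 269 − 4 = 265.

265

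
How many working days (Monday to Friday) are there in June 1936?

Jun 1, 1936 is a Monday.
That's 30 days from start to end, counting both.
30 = 7 × 4 + 2, so there are 4 full weeks plus 2 extra days.
Each full week contributes 5 weekdays (Mon–Fri): 4 × 5 = 20.
The 2 extra days are Mon, Tue — 2 of them qualify.
Total: 20 + 2 = 22.

22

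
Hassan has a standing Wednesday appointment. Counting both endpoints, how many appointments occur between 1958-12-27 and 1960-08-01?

1958-12-27 is a Saturday.
The range spans 584 days (inclusive of both endpoints).
584 = 7 × 83 + 3, so there are 83 full weeks plus 3 extra days.
Each full week contributes one Wednesday: 83 so far.
The 3 extra days are Saturday, Sunday, Monday — none qualify.
Total: 83 + 0 = 83.

83 Wednesdays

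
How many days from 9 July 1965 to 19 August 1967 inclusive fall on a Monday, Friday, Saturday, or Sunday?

442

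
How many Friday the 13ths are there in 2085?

2

The 13th falls on a Friday when the month's 13th has weekday Fri.
Jan 13 is Sat; Feb 13 is Tue; Mar 13 is Tue; Apr 13 is Fri ✓; May 13 is Sun; Jun 13 is Wed; Jul 13 is Fri ✓; Aug 13 is Mon; Sep 13 is Thu; Oct 13 is Sat; Nov 13 is Tue; Dec 13 is Thu.
Friday the 13ths: Apr, Jul.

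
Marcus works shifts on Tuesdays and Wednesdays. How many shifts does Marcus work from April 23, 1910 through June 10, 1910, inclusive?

14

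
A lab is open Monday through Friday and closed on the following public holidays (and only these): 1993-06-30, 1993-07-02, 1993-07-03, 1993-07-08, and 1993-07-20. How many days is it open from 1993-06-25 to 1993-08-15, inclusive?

32 business days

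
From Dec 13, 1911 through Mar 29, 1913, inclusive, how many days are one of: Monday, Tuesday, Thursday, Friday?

Dec 13, 1911 is a Wednesday.
From Dec 13, 1911 to Mar 29, 1913 is 473 days inclusive.
473 = 7 × 67 + 4, so there are 67 full weeks plus 4 extra days.
Each full week contributes 4 days from the set (Mon, Tue, Thu, Fri): 67 × 4 = 268.
The 4 extra days are Wed, Thu, Fri, Sat — 2 of them qualify.
Total: 268 + 2 = 270.

270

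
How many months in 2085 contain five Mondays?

5

A month has five Mondays exactly when Monday falls within its first (length − 28) days.
Jan: 31 days, starts Mon → 5 of Mon, Tue, Wed ✓
Feb: 28 days, starts Thu → 5 of (none)
Mar: 31 days, starts Thu → 5 of Thu, Fri, Sat
Apr: 30 days, starts Sun → 5 of Sun, Mon ✓
May: 31 days, starts Tue → 5 of Tue, Wed, Thu
Jun: 30 days, starts Fri → 5 of Fri, Sat
Jul: 31 days, starts Sun → 5 of Sun, Mon, Tue ✓
Aug: 31 days, starts Wed → 5 of Wed, Thu, Fri
Sep: 30 days, starts Sat → 5 of Sat, Sun
Oct: 31 days, starts Mon → 5 of Mon, Tue, Wed ✓
Nov: 30 days, starts Thu → 5 of Thu, Fri
Dec: 31 days, starts Sat → 5 of Sat, Sun, Mon ✓
Months with five Mondays: Jan, Apr, Jul, Oct, Dec.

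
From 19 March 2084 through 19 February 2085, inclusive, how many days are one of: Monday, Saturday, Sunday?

19 March 2084 is a Sunday.
From 19 March 2084 to 19 February 2085 is 338 days inclusive.
338 = 7 × 48 + 2, so there are 48 full weeks plus 2 extra days.
Each full week contributes 3 days from the set (Mon, Sat, Sun): 48 × 3 = 144.
The 2 extra days are Sun, Mon — 2 of them qualify.
Total: 144 + 2 = 146.

146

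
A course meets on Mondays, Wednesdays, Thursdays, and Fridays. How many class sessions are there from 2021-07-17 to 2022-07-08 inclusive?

204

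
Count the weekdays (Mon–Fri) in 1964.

1964-01-01 is a Wednesday.
The range spans 366 days (inclusive of both endpoints).
366 = 7 × 52 + 2, so there are 52 full weeks plus 2 extra days.
Each full week contributes 5 weekdays (Mon–Fri): 52 × 5 = 260.
The 2 extra days are Wed, Thu — 2 of them qualify.
Total: 260 + 2 = 262.

262 weekdays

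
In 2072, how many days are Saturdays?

Jan 1, 2072 is a Friday.
That's 366 days from start to end, counting both.
366 = 7 × 52 + 2, so there are 52 full weeks plus 2 extra days.
Each full week contributes one Saturday: 52 so far.
The 2 extra days are Fri, Sat — 1 of them qualifies.
Total: 52 + 1 = 53.

53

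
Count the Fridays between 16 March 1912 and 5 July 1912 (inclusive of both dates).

16

16 March 1912 is a Saturday.
The range spans 112 days (inclusive of both endpoints).
112 = 7 × 16, so the span is exactly 16 full weeks.
Each full week contributes one Friday: 16 so far.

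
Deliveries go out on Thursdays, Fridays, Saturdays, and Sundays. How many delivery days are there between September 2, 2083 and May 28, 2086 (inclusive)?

572

September 2, 2083 is a Thursday.
From September 2, 2083 to May 28, 2086 is 1000 days inclusive.
1000 = 7 × 142 + 6, so there are 142 full weeks plus 6 extra days.
Each full week contributes 4 days from the set (Thu, Fri, Sat, Sun): 142 × 4 = 568.
The 6 extra days are Thu, Fri, Sat, Sun, Mon, Tue — 4 of them qualify.
Total: 568 + 4 = 572.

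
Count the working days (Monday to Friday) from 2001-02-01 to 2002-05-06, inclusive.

2001-02-01 is a Thursday.
From 2001-02-01 to 2002-05-06 is 460 days inclusive.
460 = 7 × 65 + 5, so there are 65 full weeks plus 5 extra days.
Each full week contributes 5 weekdays (Mon–Fri): 65 × 5 = 325.
The 5 extra days are Thu, Fri, Sat, Sun, Mon — 3 of them qualify.
Total: 325 + 3 = 328.

328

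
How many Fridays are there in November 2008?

Nov 1, 2008 is a Saturday.
The range spans 30 days (inclusive of both endpoints).
30 = 7 × 4 + 2, so there are 4 full weeks plus 2 extra days.
Each full week contributes one Friday: 4 so far.
The 2 extra days are Sat, Sun — none qualify.
Total: 4 + 0 = 4.

4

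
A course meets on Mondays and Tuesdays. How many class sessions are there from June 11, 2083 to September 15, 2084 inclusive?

132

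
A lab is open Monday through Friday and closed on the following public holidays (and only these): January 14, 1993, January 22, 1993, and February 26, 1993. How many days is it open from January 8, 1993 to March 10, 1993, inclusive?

41

January 8, 1993 is a Friday.
The range spans 62 days (inclusive of both endpoints).
62 = 7 × 8 + 6, so there are 8 full weeks plus 6 extra days.
Each full week contributes 5 weekdays (Mon–Fri): 8 × 5 = 40.
The 6 extra days are Friday, Saturday, Sunday, Monday, Tuesday, Wednesday — 4 of them qualify.
Total: 40 + 4 = 44.
Holidays: January 14, 1993 (Thu); January 22, 1993 (Fri); February 26, 1993 (Fri).
All 3 holidays fall on weekdays, so subtract 3.
Business days: 44 − 3 = 41.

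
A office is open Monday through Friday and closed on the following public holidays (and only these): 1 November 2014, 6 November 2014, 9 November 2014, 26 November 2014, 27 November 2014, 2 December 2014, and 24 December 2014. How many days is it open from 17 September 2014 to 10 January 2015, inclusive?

78

17 September 2014 is a Wednesday.
From 17 September 2014 to 10 January 2015 is 116 days inclusive.
116 = 7 × 16 + 4, so there are 16 full weeks plus 4 extra days.
Each full week contributes 5 weekdays (Mon–Fri): 16 × 5 = 80.
The 4 extra days are Wednesday, Thursday, Friday, Saturday — 3 of them qualify.
Total: 80 + 3 = 83.
Holidays: 1 November 2014 (Sat); 6 November 2014 (Thu); 9 November 2014 (Sun); 26 November 2014 (Wed); 27 November 2014 (Thu); 2 December 2014 (Tue); 24 December 2014 (Wed).
5 of the 7 holidays fall on weekdays; the rest are weekends and were already excluded.
Business days: 83 − 5 = 78.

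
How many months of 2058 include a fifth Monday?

4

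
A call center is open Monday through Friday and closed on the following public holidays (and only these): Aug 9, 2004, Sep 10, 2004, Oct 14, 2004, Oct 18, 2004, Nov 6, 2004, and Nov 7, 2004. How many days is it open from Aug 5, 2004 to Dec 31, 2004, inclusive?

103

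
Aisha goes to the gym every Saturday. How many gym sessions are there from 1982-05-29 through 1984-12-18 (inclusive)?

134

1982-05-29 is a Saturday.
That's 935 days from start to end, counting both.
935 = 7 × 133 + 4, so there are 133 full weeks plus 4 extra days.
Each full week contributes one Saturday: 133 so far.
The 4 extra days are Saturday, Sunday, Monday, Tuesday — 1 of them qualifies.
Total: 133 + 1 = 134.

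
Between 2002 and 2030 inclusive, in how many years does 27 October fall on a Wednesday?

4

Day of week of October 27 in each year:
2002: Sun, 2003: Mon, 2004: Wed ✓, 2005: Thu, 2006: Fri, 2007: Sat, 2008: Mon, 2009: Tue, 2010: Wed ✓, 2011: Thu, 2012: Sat, 2013: Sun, 2014: Mon, 2015: Tue, 2016: Thu, 2017: Fri, 2018: Sat, 2019: Sun, 2020: Tue, 2021: Wed ✓, 2022: Thu, 2023: Fri, 2024: Sun, 2025: Mon, 2026: Tue, 2027: Wed ✓, 2028: Fri, 2029: Sat, 2030: Sun
Wednesdays: 2004, 2010, 2021, 2027.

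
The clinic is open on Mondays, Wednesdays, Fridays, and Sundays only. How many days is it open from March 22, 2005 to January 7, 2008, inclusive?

584

March 22, 2005 is a Tuesday.
That's 1022 days from start to end, counting both.
1022 = 7 × 146, so the span is exactly 146 full weeks.
Each full week contributes 4 days from the set (Mon, Wed, Fri, Sun): 146 × 4 = 584.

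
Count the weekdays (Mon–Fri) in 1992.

262 weekdays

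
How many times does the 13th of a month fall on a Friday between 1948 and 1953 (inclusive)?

Friday-the-13ths by year:
1948: Feb, Aug
1949: May
1950: Jan, Oct
1951: Apr, Jul
1952: Jun
1953: Feb, Mar, Nov

11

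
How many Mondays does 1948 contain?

1948-01-01 is a Thursday.
That's 366 days from start to end, counting both.
366 = 7 × 52 + 2, so there are 52 full weeks plus 2 extra days.
Each full week contributes one Monday: 52 so far.
The 2 extra days are Thu, Fri — none qualify.
Total: 52 + 0 = 52.

52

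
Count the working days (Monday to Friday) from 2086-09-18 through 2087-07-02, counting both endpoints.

2086-09-18 is a Wednesday.
From 2086-09-18 to 2087-07-02 is 288 days inclusive.
288 = 7 × 41 + 1, so there are 41 full weeks plus 1 extra day.
Each full week contributes 5 weekdays (Mon–Fri): 41 × 5 = 205.
The 1 extra day is Wed — 1 of them qualifies.
Total: 205 + 1 = 206.

206 weekdays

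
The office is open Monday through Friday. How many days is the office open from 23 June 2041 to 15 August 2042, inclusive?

23 June 2041 is a Sunday.
The range spans 419 days (inclusive of both endpoints).
419 = 7 × 59 + 6, so there are 59 full weeks plus 6 extra days.
Each full week contributes 5 weekdays (Mon–Fri): 59 × 5 = 295.
The 6 extra days are Sun, Mon, Tue, Wed, Thu, Fri — 5 of them qualify.
Total: 295 + 5 = 300.

300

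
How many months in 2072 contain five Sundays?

4

A month has five Sundays exactly when Sunday falls within its first (length − 28) days.
Jan: 31 days, starts Fri → 5 of Fri, Sat, Sun ✓
Feb: 29 days, starts Mon → 5 of Mon
Mar: 31 days, starts Tue → 5 of Tue, Wed, Thu
Apr: 30 days, starts Fri → 5 of Fri, Sat
May: 31 days, starts Sun → 5 of Sun, Mon, Tue ✓
Jun: 30 days, starts Wed → 5 of Wed, Thu
Jul: 31 days, starts Fri → 5 of Fri, Sat, Sun ✓
Aug: 31 days, starts Mon → 5 of Mon, Tue, Wed
Sep: 30 days, starts Thu → 5 of Thu, Fri
Oct: 31 days, starts Sat → 5 of Sat, Sun, Mon ✓
Nov: 30 days, starts Tue → 5 of Tue, Wed
Dec: 31 days, starts Thu → 5 of Thu, Fri, Sat
Months with five Sundays: Jan, May, Jul, Oct.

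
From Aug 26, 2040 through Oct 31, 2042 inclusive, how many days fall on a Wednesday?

Aug 26, 2040 is a Sunday.
From Aug 26, 2040 to Oct 31, 2042 is 797 days inclusive.
797 = 7 × 113 + 6, so there are 113 full weeks plus 6 extra days.
Each full week contributes one Wednesday: 113 so far.
The 6 extra days are Sunday, Monday, Tuesday, Wednesday, Thursday, Friday — 1 of them qualifies.
Total: 113 + 1 = 114.

114 Wednesdays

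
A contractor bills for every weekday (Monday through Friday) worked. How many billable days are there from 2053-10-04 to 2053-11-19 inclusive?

2053-10-04 is a Saturday.
From 2053-10-04 to 2053-11-19 is 47 days inclusive.
47 = 7 × 6 + 5, so there are 6 full weeks plus 5 extra days.
Each full week contributes 5 weekdays (Mon–Fri): 6 × 5 = 30.
The 5 extra days are Sat, Sun, Mon, Tue, Wed — 3 of them qualify.
Total: 30 + 3 = 33.

33 weekdays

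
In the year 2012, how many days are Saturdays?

Jan 1, 2012 is a Sunday.
The range spans 366 days (inclusive of both endpoints).
366 = 7 × 52 + 2, so there are 52 full weeks plus 2 extra days.
Each full week contributes one Saturday: 52 so far.
The 2 extra days are Sunday, Monday — none qualify.
Total: 52 + 0 = 52.

52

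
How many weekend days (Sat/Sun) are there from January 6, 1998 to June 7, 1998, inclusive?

44

January 6, 1998 is a Tuesday.
That's 153 days from start to end, counting both.
153 = 7 × 21 + 6, so there are 21 full weeks plus 6 extra days.
Each full week contributes 2 weekend days (Sat, Sun): 21 × 2 = 42.
The 6 extra days are Tue, Wed, Thu, Fri, Sat, Sun — 2 of them qualify.
Total: 42 + 2 = 44.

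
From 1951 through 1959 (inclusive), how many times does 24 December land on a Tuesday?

Day of week of December 24 in each year:
1951: Mon, 1952: Wed, 1953: Thu, 1954: Fri, 1955: Sat, 1956: Mon, 1957: Tue ✓, 1958: Wed, 1959: Thu
Tuesdays: 1957.

1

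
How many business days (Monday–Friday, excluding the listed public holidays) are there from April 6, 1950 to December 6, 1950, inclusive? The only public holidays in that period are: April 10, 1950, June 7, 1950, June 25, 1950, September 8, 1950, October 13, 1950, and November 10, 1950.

170 business days

April 6, 1950 is a Thursday.
The range spans 245 days (inclusive of both endpoints).
245 = 7 × 35, so the span is exactly 35 full weeks.
Each full week contributes 5 weekdays (Mon–Fri): 35 × 5 = 175.
Holidays: April 10, 1950 (Mon); June 7, 1950 (Wed); June 25, 1950 (Sun); September 8, 1950 (Fri); October 13, 1950 (Fri); November 10, 1950 (Fri).
5 of the 6 holidays fall on weekdays; the rest are weekends and were already excluded.
Business days: 175 − 5 = 170.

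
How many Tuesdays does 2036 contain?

53

Jan 1, 2036 is a Tuesday.
The range spans 366 days (inclusive of both endpoints).
366 = 7 × 52 + 2, so there are 52 full weeks plus 2 extra days.
Each full week contributes one Tuesday: 52 so far.
The 2 extra days are Tue, Wed — 1 of them qualifies.
Total: 52 + 1 = 53.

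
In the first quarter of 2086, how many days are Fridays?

2086-01-01 is a Tuesday.
The range spans 90 days (inclusive of both endpoints).
90 = 7 × 12 + 6, so there are 12 full weeks plus 6 extra days.
Each full week contributes one Friday: 12 so far.
The 6 extra days are Tue, Wed, Thu, Fri, Sat, Sun — 1 of them qualifies.
Total: 12 + 1 = 13.

13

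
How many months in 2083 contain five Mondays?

A month has five Mondays exactly when Monday falls within its first (length − 28) days.
Jan: 31 days, starts Fri → 5 of Fri, Sat, Sun
Feb: 28 days, starts Mon → 5 of (none)
Mar: 31 days, starts Mon → 5 of Mon, Tue, Wed ✓
Apr: 30 days, starts Thu → 5 of Thu, Fri
May: 31 days, starts Sat → 5 of Sat, Sun, Mon ✓
Jun: 30 days, starts Tue → 5 of Tue, Wed
Jul: 31 days, starts Thu → 5 of Thu, Fri, Sat
Aug: 31 days, starts Sun → 5 of Sun, Mon, Tue ✓
Sep: 30 days, starts Wed → 5 of Wed, Thu
Oct: 31 days, starts Fri → 5 of Fri, Sat, Sun
Nov: 30 days, starts Mon → 5 of Mon, Tue ✓
Dec: 31 days, starts Wed → 5 of Wed, Thu, Fri
Months with five Mondays: Mar, May, Aug, Nov.

4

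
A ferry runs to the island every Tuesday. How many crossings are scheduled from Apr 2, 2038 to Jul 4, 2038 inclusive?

13

Apr 2, 2038 is a Friday.
The range spans 94 days (inclusive of both endpoints).
94 = 7 × 13 + 3, so there are 13 full weeks plus 3 extra days.
Each full week contributes one Tuesday: 13 so far.
The 3 extra days are Friday, Saturday, Sunday — none qualify.
Total: 13 + 0 = 13.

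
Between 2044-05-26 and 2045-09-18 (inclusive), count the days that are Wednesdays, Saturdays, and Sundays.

2044-05-26 is a Thursday.
That's 481 days from start to end, counting both.
481 = 7 × 68 + 5, so there are 68 full weeks plus 5 extra days.
Each full week contributes 3 days from the set (Wed, Sat, Sun): 68 × 3 = 204.
The 5 extra days are Thu, Fri, Sat, Sun, Mon — 2 of them qualify.
Total: 204 + 2 = 206.

206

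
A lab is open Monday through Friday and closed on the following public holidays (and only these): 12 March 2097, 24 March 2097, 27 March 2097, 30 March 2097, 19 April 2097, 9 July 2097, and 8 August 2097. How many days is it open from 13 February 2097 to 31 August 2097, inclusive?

138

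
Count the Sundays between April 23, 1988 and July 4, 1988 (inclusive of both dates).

11 Sundays

April 23, 1988 is a Saturday.
The range spans 73 days (inclusive of both endpoints).
73 = 7 × 10 + 3, so there are 10 full weeks plus 3 extra days.
Each full week contributes one Sunday: 10 so far.
The 3 extra days are Saturday, Sunday, Monday — 1 of them qualifies.
Total: 10 + 1 = 11.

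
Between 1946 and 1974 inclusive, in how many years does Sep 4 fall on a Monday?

Day of week of September 4 in each year:
1946: Wed, 1947: Thu, 1948: Sat, 1949: Sun, 1950: Mon ✓, 1951: Tue, 1952: Thu, 1953: Fri, 1954: Sat, 1955: Sun, 1956: Tue, 1957: Wed, 1958: Thu, 1959: Fri, 1960: Sun, 1961: Mon ✓, 1962: Tue, 1963: Wed, 1964: Fri, 1965: Sat, 1966: Sun, 1967: Mon ✓, 1968: Wed, 1969: Thu, 1970: Fri, 1971: Sat, 1972: Mon ✓, 1973: Tue, 1974: Wed
Mondays: 1950, 1961, 1967, 1972.

4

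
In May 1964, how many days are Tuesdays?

4

1 May 1964 is a Friday.
From 1 May 1964 to 31 May 1964 is 31 days inclusive.
31 = 7 × 4 + 3, so there are 4 full weeks plus 3 extra days.
Each full week contributes one Tuesday: 4 so far.
The 3 extra days are Friday, Saturday, Sunday — none qualify.
Total: 4 + 0 = 4.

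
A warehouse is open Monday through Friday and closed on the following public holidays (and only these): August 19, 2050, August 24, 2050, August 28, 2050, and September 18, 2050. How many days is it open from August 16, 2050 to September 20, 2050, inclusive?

24 working days

August 16, 2050 is a Tuesday.
The range spans 36 days (inclusive of both endpoints).
36 = 7 × 5 + 1, so there are 5 full weeks plus 1 extra day.
Each full week contributes 5 weekdays (Mon–Fri): 5 × 5 = 25.
The 1 extra day is Tue — 1 of them qualifies.
Total: 25 + 1 = 26.
Holidays: August 19, 2050 (Fri); August 24, 2050 (Wed); August 28, 2050 (Sun); September 18, 2050 (Sun).
2 of the 4 holidays fall on weekdays; the rest are weekends and were already excluded.
Business days: 26 − 2 = 24.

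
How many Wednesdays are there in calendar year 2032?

2032-01-01 is a Thursday.
From 2032-01-01 to 2032-12-31 is 366 days inclusive.
366 = 7 × 52 + 2, so there are 52 full weeks plus 2 extra days.
Each full week contributes one Wednesday: 52 so far.
The 2 extra days are Thursday, Friday — none qualify.
Total: 52 + 0 = 52.

52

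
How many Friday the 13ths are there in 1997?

1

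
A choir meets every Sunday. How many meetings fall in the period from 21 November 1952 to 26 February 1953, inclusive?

14 Sundays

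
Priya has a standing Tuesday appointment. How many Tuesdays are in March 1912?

4

March 1, 1912 is a Friday.
From March 1, 1912 to March 31, 1912 is 31 days inclusive.
31 = 7 × 4 + 3, so there are 4 full weeks plus 3 extra days.
Each full week contributes one Tuesday: 4 so far.
The 3 extra days are Fri, Sat, Sun — none qualify.
Total: 4 + 0 = 4.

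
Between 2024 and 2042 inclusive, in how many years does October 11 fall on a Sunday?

2

Day of week of October 11 in each year:
2024: Fri, 2025: Sat, 2026: Sun ✓, 2027: Mon, 2028: Wed, 2029: Thu, 2030: Fri, 2031: Sat, 2032: Mon, 2033: Tue, 2034: Wed, 2035: Thu, 2036: Sat, 2037: Sun ✓, 2038: Mon, 2039: Tue, 2040: Thu, 2041: Fri, 2042: Sat
Sundays: 2026, 2037.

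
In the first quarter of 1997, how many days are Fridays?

13

1997-01-01 is a Wednesday.
From 1997-01-01 to 1997-03-31 is 90 days inclusive.
90 = 7 × 12 + 6, so there are 12 full weeks plus 6 extra days.
Each full week contributes one Friday: 12 so far.
The 6 extra days are Wednesday, Thursday, Friday, Saturday, Sunday, Monday — 1 of them qualifies.
Total: 12 + 1 = 13.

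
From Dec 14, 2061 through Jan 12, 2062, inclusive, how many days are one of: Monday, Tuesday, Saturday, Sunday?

16

Dec 14, 2061 is a Wednesday.
That's 30 days from start to end, counting both.
30 = 7 × 4 + 2, so there are 4 full weeks plus 2 extra days.
Each full week contributes 4 days from the set (Mon, Tue, Sat, Sun): 4 × 4 = 16.
The 2 extra days are Wed, Thu — none qualify.
Total: 16 + 0 = 16.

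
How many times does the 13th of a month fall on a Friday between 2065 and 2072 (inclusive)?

15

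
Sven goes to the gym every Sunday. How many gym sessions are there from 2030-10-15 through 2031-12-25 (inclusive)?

62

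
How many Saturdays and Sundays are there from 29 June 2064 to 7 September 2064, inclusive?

21

29 June 2064 is a Sunday.
That's 71 days from start to end, counting both.
71 = 7 × 10 + 1, so there are 10 full weeks plus 1 extra day.
Each full week contributes 2 weekend days (Sat, Sun): 10 × 2 = 20.
The 1 extra day is Sunday — 1 of them qualifies.
Total: 20 + 1 = 21.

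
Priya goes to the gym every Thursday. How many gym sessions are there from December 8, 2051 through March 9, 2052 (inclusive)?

13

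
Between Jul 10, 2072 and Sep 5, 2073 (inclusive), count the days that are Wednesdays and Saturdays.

120

Jul 10, 2072 is a Sunday.
The range spans 423 days (inclusive of both endpoints).
423 = 7 × 60 + 3, so there are 60 full weeks plus 3 extra days.
Each full week contributes 2 days from the set (Wed, Sat): 60 × 2 = 120.
The 3 extra days are Sunday, Monday, Tuesday — none qualify.
Total: 120 + 0 = 120.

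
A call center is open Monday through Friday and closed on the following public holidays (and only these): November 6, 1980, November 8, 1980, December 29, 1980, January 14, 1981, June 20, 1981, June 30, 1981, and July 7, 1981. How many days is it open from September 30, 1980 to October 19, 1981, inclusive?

270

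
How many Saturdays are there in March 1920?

4

1 March 1920 is a Monday.
From 1 March 1920 to 31 March 1920 is 31 days inclusive.
31 = 7 × 4 + 3, so there are 4 full weeks plus 3 extra days.
Each full week contributes one Saturday: 4 so far.
The 3 extra days are Monday, Tuesday, Wednesday — none qualify.
Total: 4 + 0 = 4.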